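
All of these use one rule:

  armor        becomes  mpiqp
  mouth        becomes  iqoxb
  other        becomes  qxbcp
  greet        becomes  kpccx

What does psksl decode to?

a(0)→m(12) and r(17)→p(15) fit y≡17x+12 (mod 26); the inverse of 17 mod 26 is 23. Treating letters as 0–25, the rule is x ↦ 17x + 12 (mod 26).
Decoding psksl: p(15)→23·(15−12)≡17=r; s(18)→23·(18−12)≡8=i; k(10)→23·(10−12)≡6=g; s(18)→23·(18−12)≡8=i; l(11)→23·(11−12)≡3=d (all mod 26).

rigid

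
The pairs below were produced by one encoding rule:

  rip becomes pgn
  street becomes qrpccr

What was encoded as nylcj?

panel

Compare letters: r→p is +24, i→g is +24, p→n is +24 — a constant shift. Each letter is shifted forward by 24 in the alphabet (a Caesar shift of +24).
Undoing it on nylcj: n−24=p, y−24=a, l−24=n, c−24=e, j−24=l.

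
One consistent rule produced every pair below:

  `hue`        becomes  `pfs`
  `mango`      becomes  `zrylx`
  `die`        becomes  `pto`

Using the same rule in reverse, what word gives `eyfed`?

stunt

Read the word backwards and shift each letter +11.
Reversing it on eyfed: shift back: e−11=t, y−11=n, f−11=u, e−11=t, d−11=s → tnuts; then reverse → stunt.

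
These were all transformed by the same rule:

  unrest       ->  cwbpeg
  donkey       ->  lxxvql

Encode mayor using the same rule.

ujizd

In unrest: u→c is +8, n→w is +9, r→b is +10, e→p is +11 — the shift increases by 1 each position. Each letter shifts forward by (position + 8), i.e. 8, 9, 10, … — the shift grows by one for each successive letter.
For mayor: m+8=u, a+9=j, y+10=i, o+11=z, r+12=d.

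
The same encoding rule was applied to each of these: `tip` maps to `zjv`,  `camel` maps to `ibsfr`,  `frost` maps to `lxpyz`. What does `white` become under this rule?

cnjzf

Two shifts are in play — +1 for a/e/i/o/u, +6 for every other letter.
Applying it to white: w(cons)+6=c, h(cons)+6=n, i(vowel)+1=j, t(cons)+6=z, e(vowel)+1=f.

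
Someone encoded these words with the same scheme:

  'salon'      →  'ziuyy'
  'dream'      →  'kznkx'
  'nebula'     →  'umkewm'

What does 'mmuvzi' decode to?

In salon: s→z is +7, a→i is +8, l→u is +9, o→y is +10 — the shift increases by 1 each position. Each letter shifts forward by (position + 7), i.e. 7, 8, 9, … — the shift grows by one for each successive letter.
Decoding mmuvzi: m−7=f, m−8=e, u−9=l, v−10=l, z−11=o, i−12=w.

fellow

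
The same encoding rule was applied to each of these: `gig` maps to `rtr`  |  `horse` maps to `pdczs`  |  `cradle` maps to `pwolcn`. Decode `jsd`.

shy

The word is reversed, then every letter is shifted forward by 11.
Reversing it on jsd: shift back: j−11=y, s−11=h, d−11=s → yhs; then reverse → shy.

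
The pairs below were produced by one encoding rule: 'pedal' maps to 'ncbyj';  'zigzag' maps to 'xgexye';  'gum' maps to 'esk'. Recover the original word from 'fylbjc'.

handle

Each letter is shifted forward by 24 in the alphabet (a Caesar shift of +24).
Reversing it on fylbjc: f−24=h, y−24=a, l−24=n, b−24=d, j−24=l, c−24=e.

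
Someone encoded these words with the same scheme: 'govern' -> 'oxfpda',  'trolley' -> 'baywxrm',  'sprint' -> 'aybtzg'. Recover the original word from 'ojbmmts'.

In govern: g→o is +8, o→x is +9, v→f is +10, e→p is +11 — the shift increases by 1 each position. Each letter shifts forward by (position + 8), i.e. 8, 9, 10, … — the shift grows by one for each successive letter.
Decoding ojbmmts: o−8=g, j−9=a, b−10=r, m−11=b, m−12=a, t−13=g, s−14=e.

garbage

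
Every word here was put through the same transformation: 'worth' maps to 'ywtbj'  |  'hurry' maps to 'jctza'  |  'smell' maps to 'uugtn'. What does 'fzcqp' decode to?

drain

Shifts by position in worth: pos 0: w→y (+2), pos 1: o→w (+8), pos 2: r→t (+2), pos 3: t→b (+8) — repeating every 2. It's a Vigenère-style cipher with numeric key [2,8]: position i shifts by key[i mod 2].
Reversing it on fzcqp: f−2=d, z−8=r, c−2=a, q−8=i, p−2=n.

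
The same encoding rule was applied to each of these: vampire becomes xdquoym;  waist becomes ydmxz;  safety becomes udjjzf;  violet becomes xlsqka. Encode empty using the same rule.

gptye

In vampire: v→x is +2, a→d is +3, m→q is +4, p→u is +5 — the shift increases by 1 each position. Each letter shifts forward by (position + 2), i.e. 2, 3, 4, … — the shift grows by one for each successive letter.
Applying it to empty: e+2=g, m+3=p, p+4=t, t+5=y, y+6=e.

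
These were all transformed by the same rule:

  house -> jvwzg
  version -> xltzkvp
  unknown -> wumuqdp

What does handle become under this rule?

Shifts by position in house: pos 0: h→j (+2), pos 1: o→v (+7), pos 2: u→w (+2), pos 3: s→z (+7) — repeating every 2. The shifts repeat in a cycle of length 2: positions 0,1,… shift by +2, +7, then the pattern repeats.
On handle: h+2=j, a+7=h, n+2=p, d+7=k, l+2=n, e+7=l.

jhpknl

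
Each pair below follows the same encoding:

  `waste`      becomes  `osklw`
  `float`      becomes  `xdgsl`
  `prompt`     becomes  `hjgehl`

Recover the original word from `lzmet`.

Every letter moves 18 places later in the alphabet, wrapping around z→a.
Reversing it on lzmet: l−18=t, z−18=h, m−18=u, e−18=m, t−18=b.

thumb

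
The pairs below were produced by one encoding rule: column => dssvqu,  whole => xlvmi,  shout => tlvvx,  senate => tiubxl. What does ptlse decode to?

opera

Shifts by position in column: pos 0: c→d (+1), pos 1: o→s (+4), pos 2: l→s (+7), pos 3: u→v (+1), pos 4: m→q (+4), pos 5: n→u (+7) — repeating every 3. The shifts repeat in a cycle of length 3: positions 0,1,… shift by +1, +4, +7, then the pattern repeats.
Undoing it on ptlse: p−1=o, t−4=p, l−7=e, s−1=r, e−4=a.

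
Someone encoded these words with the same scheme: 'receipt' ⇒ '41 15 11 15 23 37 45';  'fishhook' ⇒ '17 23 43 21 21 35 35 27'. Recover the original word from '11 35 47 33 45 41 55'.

country

r(#18)→41 and e(#5)→15: differences scale by 2, so n = 2·pos + 5. The formula is n = 2×(alphabet index, a=1) + 5.
Reversing it on 11 35 47 33 45 41 55: 11→(11−5)÷2=3=c, 35→(35−5)÷2=15=o, 47→(47−5)÷2=21=u, 33→(33−5)÷2=14=n, 45→(45−5)÷2=20=t, 41→(41−5)÷2=18=r, 55→(55−5)÷2=25=y.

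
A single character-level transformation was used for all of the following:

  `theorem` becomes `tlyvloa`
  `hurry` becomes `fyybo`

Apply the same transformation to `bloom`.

The output letters match the input read backwards, each shifted +7: theorem reversed is meroeht. Two steps: reverse the string, then apply a Caesar shift of +7.
On bloom: reverse → moolb; then shift: m+7=t, o+7=v, o+7=v, l+7=s, b+7=i.

tvvsi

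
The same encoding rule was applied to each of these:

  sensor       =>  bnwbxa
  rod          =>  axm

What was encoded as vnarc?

Compare letters: s→b is +9, e→n is +9, n→w is +9 — a constant shift. This is a Caesar cipher with shift 9.
Undoing it on vnarc: v−9=m, n−9=e, a−9=r, r−9=i, c−9=t.

merit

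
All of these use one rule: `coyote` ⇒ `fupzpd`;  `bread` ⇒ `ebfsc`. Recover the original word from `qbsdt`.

scrap

The output letters match the input read backwards, each shifted +1: coyote reversed is etoyoc. Two steps: reverse the string, then apply a Caesar shift of +1.
Decoding qbsdt: shift back: q−1=p, b−1=a, s−1=r, d−1=c, t−1=s → parcs; then reverse → scrap.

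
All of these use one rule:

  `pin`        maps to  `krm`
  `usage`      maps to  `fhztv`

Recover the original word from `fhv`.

Each letter is replaced by its mirror in the alphabet: a↔z, b↔y, c↔x, and so on (the Atbash cipher).
Undoing it on fhv: f↔u, h↔s, v↔e.

use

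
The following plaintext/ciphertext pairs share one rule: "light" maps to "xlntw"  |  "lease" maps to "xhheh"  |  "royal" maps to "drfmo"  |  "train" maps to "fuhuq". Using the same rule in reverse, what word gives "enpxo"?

Shifts by position in light: pos 0: l→x (+12), pos 1: i→l (+3), pos 2: g→n (+7), pos 3: h→t (+12), pos 4: t→w (+3) — repeating every 3. A repeating key of period 3 is used — shifts +12, +3, +7 over and over.
Reversing it on enpxo: e−12=s, n−3=k, p−7=i, x−12=l, o−3=l.

skill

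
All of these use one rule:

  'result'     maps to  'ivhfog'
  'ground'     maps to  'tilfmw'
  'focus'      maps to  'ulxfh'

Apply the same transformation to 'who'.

dsl

Each pair mirrors across the alphabet (r↔i, e↔v, s↔h): positions sum to 25. This is the alphabet-reversal cipher (Atbash): a becomes z, b becomes y, etc.
On who: w↔d, h↔s, o↔l.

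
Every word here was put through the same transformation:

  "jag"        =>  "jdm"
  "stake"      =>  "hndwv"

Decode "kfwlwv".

stitch

The output letters match the input read backwards, each shifted +3: jag reversed is gaj. The word is reversed, then every letter is shifted forward by 3.
Reversing it on kfwlwv: shift back: k−3=h, f−3=c, w−3=t, l−3=i, w−3=t, v−3=s → hctits; then reverse → stitch.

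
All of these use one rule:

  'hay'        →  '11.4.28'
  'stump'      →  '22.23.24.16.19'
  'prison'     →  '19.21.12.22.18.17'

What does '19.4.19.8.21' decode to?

Letters become their 1-based position plus 3 (so a→4, b→5, …).
Decoding 19.4.19.8.21: 19→(19−3)÷1=16=p, 4→(4−3)÷1=1=a, 19→(19−3)÷1=16=p, 8→(8−3)÷1=5=e, 21→(21−3)÷1=18=r.

paper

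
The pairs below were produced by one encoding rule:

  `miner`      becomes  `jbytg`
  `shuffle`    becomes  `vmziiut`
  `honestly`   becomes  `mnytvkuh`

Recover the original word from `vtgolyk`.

m(12)→j(9) and i(8)→b(1) fit y≡15x+11 (mod 26); the inverse of 15 mod 26 is 7. Each letter's alphabet position (a=0..z=25) is mapped through 15·x+11 mod 26 — an affine cipher.
Undoing it on vtgolyk: v(21)→7·(21−11)≡18=s; t(19)→7·(19−11)≡4=e; g(6)→7·(6−11)≡17=r; o(14)→7·(14−11)≡21=v; l(11)→7·(11−11)≡0=a; y(24)→7·(24−11)≡13=n; k(10)→7·(10−11)≡19=t (all mod 26).

servant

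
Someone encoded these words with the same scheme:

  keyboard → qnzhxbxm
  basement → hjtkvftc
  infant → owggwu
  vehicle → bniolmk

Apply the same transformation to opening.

uyftrom

Shifts by position in keyboard: pos 0: k→q (+6), pos 1: e→n (+9), pos 2: y→z (+1), pos 3: b→h (+6), pos 4: o→x (+9), pos 5: a→b (+1) — repeating every 3. A repeating key of period 3 is used — shifts +6, +9, +1 over and over.
Applying it to opening: o+6=u, p+9=y, e+1=f, n+6=t, i+9=r, n+1=o, g+6=m.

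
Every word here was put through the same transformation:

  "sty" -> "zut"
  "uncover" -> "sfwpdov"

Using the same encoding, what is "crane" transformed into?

The word is reversed, then every letter is shifted forward by 1.
For crane: reverse → enarc; then shift: e+1=f, n+1=o, a+1=b, r+1=s, c+1=d.

fobsd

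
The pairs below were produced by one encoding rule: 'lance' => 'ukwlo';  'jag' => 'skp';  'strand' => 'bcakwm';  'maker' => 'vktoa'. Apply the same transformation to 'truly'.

Vowels shift forward by 10 and consonants shift forward by 9.
For truly: t(cons)+9=c, r(cons)+9=a, u(vowel)+10=e, l(cons)+9=u, y(cons)+9=h.

caeuh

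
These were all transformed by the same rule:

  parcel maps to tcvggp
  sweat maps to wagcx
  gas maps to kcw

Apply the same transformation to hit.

The shift depends on letter class: consonant p→t is +4, but vowel a→c is +2. Two shifts are in play — +2 for a/e/i/o/u, +4 for every other letter.
For hit: h(cons)+4=l, i(vowel)+2=k, t(cons)+4=x.

lkx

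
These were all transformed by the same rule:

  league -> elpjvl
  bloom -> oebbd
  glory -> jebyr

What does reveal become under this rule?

l(11)→e(4) and e(4)→l(11) fit y≡25x+15 (mod 26); the inverse of 25 mod 26 is 25. Each letter's alphabet position (a=0..z=25) is mapped through 25·x+15 mod 26 — an affine cipher.
For reveal: r(17)→25·17+15≡24=y; e(4)→25·4+15≡11=l; v(21)→25·21+15≡20=u; e(4)→25·4+15≡11=l; a(0)→25·0+15≡15=p; l(11)→25·11+15≡4=e (all mod 26).

ylulpe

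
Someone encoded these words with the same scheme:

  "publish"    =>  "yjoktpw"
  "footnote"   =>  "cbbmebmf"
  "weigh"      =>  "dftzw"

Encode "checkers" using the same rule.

p(15)→y(24) and u(20)→j(9) fit y≡23x+17 (mod 26); the inverse of 23 mod 26 is 17. Treating letters as 0–25, the rule is x ↦ 23x + 17 (mod 26).
On checkers: c(2)→23·2+17≡11=l; h(7)→23·7+17≡22=w; e(4)→23·4+17≡5=f; c(2)→23·2+17≡11=l; k(10)→23·10+17≡13=n; e(4)→23·4+17≡5=f; r(17)→23·17+17≡18=s; s(18)→23·18+17≡15=p (all mod 26).

lwflnfsp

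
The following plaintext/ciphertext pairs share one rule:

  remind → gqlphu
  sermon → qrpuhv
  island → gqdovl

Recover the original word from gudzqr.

onward

Read the word backwards and shift each letter +3.
Reversing it on gudzqr: shift back: g−3=d, u−3=r, d−3=a, z−3=w, q−3=n, r−3=o → drawno; then reverse → onward.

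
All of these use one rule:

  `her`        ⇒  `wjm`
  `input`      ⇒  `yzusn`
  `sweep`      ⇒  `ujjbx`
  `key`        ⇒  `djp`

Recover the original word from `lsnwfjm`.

hearing

The output letters match the input read backwards, each shifted +5: her reversed is reh. Two steps: reverse the string, then apply a Caesar shift of +5.
Undoing it on lsnwfjm: shift back: l−5=g, s−5=n, n−5=i, w−5=r, f−5=a, j−5=e, m−5=h → gniraeh; then reverse → hearing.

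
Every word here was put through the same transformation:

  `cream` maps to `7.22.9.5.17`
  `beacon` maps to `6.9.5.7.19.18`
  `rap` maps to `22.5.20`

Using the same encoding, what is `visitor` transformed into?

26.13.23.13.24.19.22

Letters become their 1-based position plus 4 (so a→5, b→6, …).
For visitor: v=22→26, i=9→13, s=19→23, i=9→13, t=20→24, o=15→19, r=18→22.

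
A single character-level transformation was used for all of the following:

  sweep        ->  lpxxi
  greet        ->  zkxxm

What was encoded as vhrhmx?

Every letter moves 19 places later in the alphabet, wrapping around z→a.
Decoding vhrhmx: v−19=c, h−19=o, r−19=y, h−19=o, m−19=t, x−19=e.

coyote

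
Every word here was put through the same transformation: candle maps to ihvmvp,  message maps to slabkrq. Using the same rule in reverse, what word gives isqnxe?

client

Letter i (0-indexed) is shifted by i+6, so successive shifts are 6, 7, 8, ….
Undoing it on isqnxe: i−6=c, s−7=l, q−8=i, n−9=e, x−10=n, e−11=t.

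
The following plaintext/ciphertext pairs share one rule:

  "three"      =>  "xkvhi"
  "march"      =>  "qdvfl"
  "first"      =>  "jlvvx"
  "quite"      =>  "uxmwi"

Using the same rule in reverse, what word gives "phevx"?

Shifts by position in three: pos 0: t→x (+4), pos 1: h→k (+3), pos 2: r→v (+4), pos 3: e→h (+3) — repeating every 2. The shifts repeat in a cycle of length 2: positions 0,1,… shift by +4, +3, then the pattern repeats.
Decoding phevx: p−4=l, h−3=e, e−4=a, v−3=s, x−4=t.

least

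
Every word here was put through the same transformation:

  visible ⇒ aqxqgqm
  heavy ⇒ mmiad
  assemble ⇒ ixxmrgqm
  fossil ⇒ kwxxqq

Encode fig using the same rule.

kql

The shift depends on letter class: consonant v→a is +5, but vowel i→q is +8. The rule splits by letter class: vowels +8, consonants +5.
Applying it to fig: f(cons)+5=k, i(vowel)+8=q, g(cons)+5=l.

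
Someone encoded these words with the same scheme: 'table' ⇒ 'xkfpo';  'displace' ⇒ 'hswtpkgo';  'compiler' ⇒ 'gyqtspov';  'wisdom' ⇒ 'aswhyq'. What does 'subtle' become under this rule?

wefxpo

The shift depends on letter class: consonant t→x is +4, but vowel a→k is +10. The rule splits by letter class: vowels +10, consonants +4.
For subtle: s(cons)+4=w, u(vowel)+10=e, b(cons)+4=f, t(cons)+4=x, l(cons)+4=p, e(vowel)+10=o.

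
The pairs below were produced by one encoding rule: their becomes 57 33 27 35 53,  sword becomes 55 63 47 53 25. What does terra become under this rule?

With a=1..z=26, the number is 2·pos + 17.
Applying it to terra: t=20→57, e=5→27, r=18→53, r=18→53, a=1→19.

57 27 53 53 19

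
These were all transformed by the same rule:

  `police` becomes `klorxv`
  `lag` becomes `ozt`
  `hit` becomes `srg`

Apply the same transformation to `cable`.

xzyov

Each pair mirrors across the alphabet (p↔k, o↔l, l↔o): positions sum to 25. This is the alphabet-reversal cipher (Atbash): a becomes z, b becomes y, etc.
For cable: c↔x, a↔z, b↔y, l↔o, e↔v.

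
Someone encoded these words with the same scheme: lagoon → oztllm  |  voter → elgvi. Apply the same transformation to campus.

Each pair mirrors across the alphabet (l↔o, a↔z, g↔t): positions sum to 25. Letters are reflected about the middle of the alphabet (position → 25−position): Atbash.
On campus: c↔x, a↔z, m↔n, p↔k, u↔f, s↔h.

xznkfh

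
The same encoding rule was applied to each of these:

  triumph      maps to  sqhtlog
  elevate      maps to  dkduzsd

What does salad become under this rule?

Compare letters: t→s is +25, r→q is +25, i→h is +25 — a constant shift. It's a constant shift of +25 (ROT25).
On salad: s+25=r, a+25=z, l+25=k, a+25=z, d+25=c.

rzkzc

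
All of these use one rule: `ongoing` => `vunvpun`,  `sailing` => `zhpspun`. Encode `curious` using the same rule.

jbypvbz

Compare letters: o→v is +7, n→u is +7, g→n is +7 — a constant shift. Every letter moves 7 places later in the alphabet, wrapping around z→a.
On curious: c+7=j, u+7=b, r+7=y, i+7=p, o+7=v, u+7=b, s+7=z.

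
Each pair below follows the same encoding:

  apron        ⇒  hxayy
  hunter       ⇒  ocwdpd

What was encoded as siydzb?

In apron: a→h is +7, p→x is +8, r→a is +9, o→y is +10 — the shift increases by 1 each position. The shift increases by 1 at each position, starting from +7: 7, 8, 9, ….
Reversing it on siydzb: s−7=l, i−8=a, y−9=p, d−10=t, z−11=o, b−12=p.

laptop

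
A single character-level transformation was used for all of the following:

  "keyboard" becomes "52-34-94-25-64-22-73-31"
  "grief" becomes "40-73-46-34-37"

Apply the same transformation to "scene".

76-28-34-61-34

k(#11)→52 and e(#5)→34: differences scale by 3, so n = 3·pos + 19. With a=1..z=26, the number is 3·pos + 19.
On scene: s=19→76, c=3→28, e=5→34, n=14→61, e=5→34.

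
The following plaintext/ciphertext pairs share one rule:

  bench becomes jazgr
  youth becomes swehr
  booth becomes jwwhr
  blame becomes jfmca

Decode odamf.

This is an affine cipher: with a=0,…,z=25, each position x becomes (23x+12) mod 26.
Reversing it on odamf: o(14)→17·(14−12)≡8=i; d(3)→17·(3−12)≡3=d; a(0)→17·(0−12)≡4=e; m(12)→17·(12−12)≡0=a; f(5)→17·(5−12)≡11=l (all mod 26).

ideal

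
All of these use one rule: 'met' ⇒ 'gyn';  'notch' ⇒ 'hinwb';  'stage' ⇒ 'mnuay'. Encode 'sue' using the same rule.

moy

Compare letters: m→g is +20, e→y is +20, t→n is +20 — a constant shift. Each letter is shifted forward by 20 in the alphabet (a Caesar shift of +20).
On sue: s+20=m, u+20=o, e+20=y.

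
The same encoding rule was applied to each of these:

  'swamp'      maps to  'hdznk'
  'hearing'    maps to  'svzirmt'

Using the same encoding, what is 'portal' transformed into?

Each pair mirrors across the alphabet (s↔h, w↔d, a↔z): positions sum to 25. Letters are reflected about the middle of the alphabet (position → 25−position): Atbash.
For portal: p↔k, o↔l, r↔i, t↔g, a↔z, l↔o.

kligzo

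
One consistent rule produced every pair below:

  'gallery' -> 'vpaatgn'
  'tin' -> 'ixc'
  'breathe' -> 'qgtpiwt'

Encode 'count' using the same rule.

Compare letters: g→v is +15, a→p is +15, l→a is +15 — a constant shift. Each letter is shifted forward by 15 in the alphabet (a Caesar shift of +15).
Applying it to count: c+15=r, o+15=d, u+15=j, n+15=c, t+15=i.

rdjci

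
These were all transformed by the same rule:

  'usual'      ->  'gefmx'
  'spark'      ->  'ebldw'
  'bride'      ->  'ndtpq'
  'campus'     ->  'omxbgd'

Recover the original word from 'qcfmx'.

Shifts by position in usual: pos 0: u→g (+12), pos 1: s→e (+12), pos 2: u→f (+11), pos 3: a→m (+12), pos 4: l→x (+12) — repeating every 3. It's a Vigenère-style cipher with numeric key [12,12,11]: position i shifts by key[i mod 3].
Decoding qcfmx: q−12=e, c−12=q, f−11=u, m−12=a, x−12=l.

equal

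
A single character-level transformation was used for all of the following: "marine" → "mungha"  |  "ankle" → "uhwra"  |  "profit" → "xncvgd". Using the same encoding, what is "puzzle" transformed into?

xyzzra

m(12)→m(12) and a(0)→u(20) fit y≡21x+20 (mod 26); the inverse of 21 mod 26 is 5. This is an affine cipher: with a=0,…,z=25, each position x becomes (21x+20) mod 26.
On puzzle: p(15)→21·15+20≡23=x; u(20)→21·20+20≡24=y; z(25)→21·25+20≡25=z; z(25)→21·25+20≡25=z; l(11)→21·11+20≡17=r; e(4)→21·4+20≡0=a (all mod 26).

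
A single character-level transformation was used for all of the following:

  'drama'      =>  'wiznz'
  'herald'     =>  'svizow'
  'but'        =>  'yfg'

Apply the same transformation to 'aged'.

ztvw

Each pair mirrors across the alphabet (d↔w, r↔i, a↔z): positions sum to 25. Letters are reflected about the middle of the alphabet (position → 25−position): Atbash.
Applying it to aged: a↔z, g↔t, e↔v, d↔w.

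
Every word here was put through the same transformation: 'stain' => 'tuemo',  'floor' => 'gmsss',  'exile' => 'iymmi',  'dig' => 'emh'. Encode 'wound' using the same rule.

Vowels shift forward by 4 and consonants shift forward by 1.
For wound: w(cons)+1=x, o(vowel)+4=s, u(vowel)+4=y, n(cons)+1=o, d(cons)+1=e.

xsyoe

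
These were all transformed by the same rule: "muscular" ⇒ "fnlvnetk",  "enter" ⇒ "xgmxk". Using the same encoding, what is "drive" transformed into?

Compare letters: m→f is +19, u→n is +19, s→l is +19 — a constant shift. This is a Caesar cipher with shift 19.
For drive: d+19=w, r+19=k, i+19=b, v+19=o, e+19=x.

wkbox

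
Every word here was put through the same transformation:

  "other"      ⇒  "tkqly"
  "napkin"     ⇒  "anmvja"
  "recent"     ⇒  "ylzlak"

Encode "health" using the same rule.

qlnokq

o(14)→t(19) and t(19)→k(10) fit y≡19x+13 (mod 26); the inverse of 19 mod 26 is 11. Each letter's alphabet position (a=0..z=25) is mapped through 19·x+13 mod 26 — an affine cipher.
On health: h(7)→19·7+13≡16=q; e(4)→19·4+13≡11=l; a(0)→19·0+13≡13=n; l(11)→19·11+13≡14=o; t(19)→19·19+13≡10=k; h(7)→19·7+13≡16=q (all mod 26).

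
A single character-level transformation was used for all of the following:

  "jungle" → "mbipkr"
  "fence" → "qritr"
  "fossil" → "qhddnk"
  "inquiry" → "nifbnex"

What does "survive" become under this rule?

dbeanar

j(9)→m(12) and u(20)→b(1) fit y≡25x+21 (mod 26); the inverse of 25 mod 26 is 25. Treating letters as 0–25, the rule is x ↦ 25x + 21 (mod 26).
For survive: s(18)→25·18+21≡3=d; u(20)→25·20+21≡1=b; r(17)→25·17+21≡4=e; v(21)→25·21+21≡0=a; i(8)→25·8+21≡13=n; v(21)→25·21+21≡0=a; e(4)→25·4+21≡17=r (all mod 26).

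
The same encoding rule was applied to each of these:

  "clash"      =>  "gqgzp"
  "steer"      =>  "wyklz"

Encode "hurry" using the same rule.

lzxyg

In clash: c→g is +4, l→q is +5, a→g is +6, s→z is +7 — the shift increases by 1 each position. Letter i (0-indexed) is shifted by i+4, so successive shifts are 4, 5, 6, ….
For hurry: h+4=l, u+5=z, r+6=x, r+7=y, y+8=g.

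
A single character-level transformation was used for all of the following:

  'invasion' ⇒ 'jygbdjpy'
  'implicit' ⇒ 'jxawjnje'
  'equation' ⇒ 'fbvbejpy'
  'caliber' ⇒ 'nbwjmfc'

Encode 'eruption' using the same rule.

The shift depends on letter class: consonant n→y is +11, but vowel i→j is +1. Two shifts are in play — +1 for a/e/i/o/u, +11 for every other letter.
Applying it to eruption: e(vowel)+1=f, r(cons)+11=c, u(vowel)+1=v, p(cons)+11=a, t(cons)+11=e, i(vowel)+1=j, o(vowel)+1=p, n(cons)+11=y.

fcvaejpy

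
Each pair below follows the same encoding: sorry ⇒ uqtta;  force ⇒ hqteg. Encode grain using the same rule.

itckp

Every letter moves 2 places later in the alphabet, wrapping around z→a.
Applying it to grain: g+2=i, r+2=t, a+2=c, i+2=k, n+2=p.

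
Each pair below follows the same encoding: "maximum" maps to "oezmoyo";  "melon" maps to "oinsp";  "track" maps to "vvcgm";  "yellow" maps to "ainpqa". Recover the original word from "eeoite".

camera

Shifts by position in maximum: pos 0: m→o (+2), pos 1: a→e (+4), pos 2: x→z (+2), pos 3: i→m (+4) — repeating every 2. The shifts repeat in a cycle of length 2: positions 0,1,… shift by +2, +4, then the pattern repeats.
Reversing it on eeoite: e−2=c, e−4=a, o−2=m, i−4=e, t−2=r, e−4=a.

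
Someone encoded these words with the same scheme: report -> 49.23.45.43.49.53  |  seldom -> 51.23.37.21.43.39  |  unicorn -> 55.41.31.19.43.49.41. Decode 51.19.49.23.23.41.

r(#18)→49 and e(#5)→23: differences scale by 2, so n = 2·pos + 13. Each letter becomes 2×(its alphabet position, a=1..z=26) + 13.
Decoding 51.19.49.23.23.41: 51→(51−13)÷2=19=s, 19→(19−13)÷2=3=c, 49→(49−13)÷2=18=r, 23→(23−13)÷2=5=e, 23→(23−13)÷2=5=e, 41→(41−13)÷2=14=n.

screen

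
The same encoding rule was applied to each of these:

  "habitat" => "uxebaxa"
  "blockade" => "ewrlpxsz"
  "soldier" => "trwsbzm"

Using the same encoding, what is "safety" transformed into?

txgzaj

h(7)→u(20) and a(0)→x(23) fit y≡7x+23 (mod 26); the inverse of 7 mod 26 is 15. This is an affine cipher: with a=0,…,z=25, each position x becomes (7x+23) mod 26.
Applying it to safety: s(18)→7·18+23≡19=t; a(0)→7·0+23≡23=x; f(5)→7·5+23≡6=g; e(4)→7·4+23≡25=z; t(19)→7·19+23≡0=a; y(24)→7·24+23≡9=j (all mod 26).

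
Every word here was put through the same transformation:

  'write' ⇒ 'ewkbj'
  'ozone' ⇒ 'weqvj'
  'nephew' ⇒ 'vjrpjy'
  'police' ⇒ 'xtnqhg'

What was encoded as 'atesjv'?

socket

The shifts repeat in a cycle of length 3: positions 0,1,… shift by +8, +5, +2, then the pattern repeats.
Reversing it on atesjv: a−8=s, t−5=o, e−2=c, s−8=k, j−5=e, v−2=t.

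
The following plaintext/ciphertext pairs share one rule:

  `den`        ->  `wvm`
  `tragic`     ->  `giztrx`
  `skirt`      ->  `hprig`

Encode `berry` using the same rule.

Each pair mirrors across the alphabet (d↔w, e↔v, n↔m): positions sum to 25. This is the alphabet-reversal cipher (Atbash): a becomes z, b becomes y, etc.
On berry: b↔y, e↔v, r↔i, r↔i, y↔b.

yviib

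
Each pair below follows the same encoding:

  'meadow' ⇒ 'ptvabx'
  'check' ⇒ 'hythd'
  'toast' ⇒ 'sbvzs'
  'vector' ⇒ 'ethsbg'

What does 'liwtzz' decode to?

m(12)→p(15) and e(4)→t(19) fit y≡19x+21 (mod 26); the inverse of 19 mod 26 is 11. Each letter's alphabet position (a=0..z=25) is mapped through 19·x+21 mod 26 — an affine cipher.
Decoding liwtzz: l(11)→11·(11−21)≡20=u; i(8)→11·(8−21)≡13=n; w(22)→11·(22−21)≡11=l; t(19)→11·(19−21)≡4=e; z(25)→11·(25−21)≡18=s; z(25)→11·(25−21)≡18=s (all mod 26).

unless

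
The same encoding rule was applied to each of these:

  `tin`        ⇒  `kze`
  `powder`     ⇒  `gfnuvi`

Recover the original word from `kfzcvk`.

toilet

Compare letters: t→k is +17, i→z is +17, n→e is +17 — a constant shift. This is a Caesar cipher with shift 17.
Decoding kfzcvk: k−17=t, f−17=o, z−17=i, c−17=l, v−17=e, k−17=t.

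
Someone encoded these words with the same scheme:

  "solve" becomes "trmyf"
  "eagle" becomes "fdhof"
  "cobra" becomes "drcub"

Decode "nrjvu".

Shifts by position in solve: pos 0: s→t (+1), pos 1: o→r (+3), pos 2: l→m (+1), pos 3: v→y (+3) — repeating every 2. A repeating key of period 2 is used — shifts +1, +3 over and over.
Reversing it on nrjvu: n−1=m, r−3=o, j−1=i, v−3=s, u−1=t.

moist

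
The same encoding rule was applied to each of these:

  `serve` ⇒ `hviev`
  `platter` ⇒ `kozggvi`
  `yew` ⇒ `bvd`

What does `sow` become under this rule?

Each pair mirrors across the alphabet (s↔h, e↔v, r↔i): positions sum to 25. Letters are reflected about the middle of the alphabet (position → 25−position): Atbash.
Applying it to sow: s↔h, o↔l, w↔d.

hld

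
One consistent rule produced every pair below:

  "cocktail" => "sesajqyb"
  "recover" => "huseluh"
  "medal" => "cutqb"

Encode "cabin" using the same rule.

sqryd

Compare letters: c→s is +16, o→e is +16, c→s is +16 — a constant shift. Each letter is shifted forward by 16 in the alphabet (a Caesar shift of +16).
On cabin: c+16=s, a+16=q, b+16=r, i+16=y, n+16=d.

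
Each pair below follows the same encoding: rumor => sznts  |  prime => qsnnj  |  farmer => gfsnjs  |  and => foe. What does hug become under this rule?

The shift depends on letter class: consonant r→s is +1, but vowel u→z is +5. The rule splits by letter class: vowels +5, consonants +1.
On hug: h(cons)+1=i, u(vowel)+5=z, g(cons)+1=h.

izh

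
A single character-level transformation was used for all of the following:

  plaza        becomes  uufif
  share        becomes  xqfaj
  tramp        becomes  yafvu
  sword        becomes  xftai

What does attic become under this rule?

fcyrh

A repeating key of period 2 is used — shifts +5, +9 over and over.
For attic: a+5=f, t+9=c, t+5=y, i+9=r, c+5=h.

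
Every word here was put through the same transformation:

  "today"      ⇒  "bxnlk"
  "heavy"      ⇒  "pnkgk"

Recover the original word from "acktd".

In today: t→b is +8, o→x is +9, d→n is +10, a→l is +11 — the shift increases by 1 each position. The shift increases by 1 at each position, starting from +8: 8, 9, 10, ….
Undoing it on acktd: a−8=s, c−9=t, k−10=a, t−11=i, d−12=r.

stair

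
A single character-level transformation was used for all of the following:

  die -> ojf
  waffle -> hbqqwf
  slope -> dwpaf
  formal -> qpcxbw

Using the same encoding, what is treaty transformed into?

ecfbej

The rule splits by letter class: vowels +1, consonants +11.
For treaty: t(cons)+11=e, r(cons)+11=c, e(vowel)+1=f, a(vowel)+1=b, t(cons)+11=e, y(cons)+11=j.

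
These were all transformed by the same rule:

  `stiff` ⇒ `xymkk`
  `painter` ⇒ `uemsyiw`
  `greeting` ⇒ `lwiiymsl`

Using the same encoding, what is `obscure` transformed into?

The shift depends on letter class: consonant s→x is +5, but vowel i→m is +4. Two shifts are in play — +4 for a/e/i/o/u, +5 for every other letter.
On obscure: o(vowel)+4=s, b(cons)+5=g, s(cons)+5=x, c(cons)+5=h, u(vowel)+4=y, r(cons)+5=w, e(vowel)+4=i.

sgxhywi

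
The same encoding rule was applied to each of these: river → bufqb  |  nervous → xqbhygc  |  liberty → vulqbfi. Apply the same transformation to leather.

vqkfrqb

Shifts by position in river: pos 0: r→b (+10), pos 1: i→u (+12), pos 2: v→f (+10), pos 3: e→q (+12) — repeating every 2. It's a Vigenère-style cipher with numeric key [10,12]: position i shifts by key[i mod 2].
Applying it to leather: l+10=v, e+12=q, a+10=k, t+12=f, h+10=r, e+12=q, r+10=b.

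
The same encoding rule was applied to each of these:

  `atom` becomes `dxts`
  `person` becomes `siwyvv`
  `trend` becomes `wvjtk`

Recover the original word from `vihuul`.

In atom: a→d is +3, t→x is +4, o→t is +5, m→s is +6 — the shift increases by 1 each position. Letter i (0-indexed) is shifted by i+3, so successive shifts are 3, 4, 5, ….
Reversing it on vihuul: v−3=s, i−4=e, h−5=c, u−6=o, u−7=n, l−8=d.

second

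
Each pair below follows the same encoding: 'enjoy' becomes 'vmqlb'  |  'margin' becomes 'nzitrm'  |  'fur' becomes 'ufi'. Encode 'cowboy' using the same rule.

xldylb

Each pair mirrors across the alphabet (e↔v, n↔m, j↔q): positions sum to 25. This is the alphabet-reversal cipher (Atbash): a becomes z, b becomes y, etc.
For cowboy: c↔x, o↔l, w↔d, b↔y, o↔l, y↔b.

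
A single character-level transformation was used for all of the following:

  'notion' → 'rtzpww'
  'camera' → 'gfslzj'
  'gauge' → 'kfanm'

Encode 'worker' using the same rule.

Letter i (0-indexed) is shifted by i+4, so successive shifts are 4, 5, 6, ….
On worker: w+4=a, o+5=t, r+6=x, k+7=r, e+8=m, r+9=a.

atxrma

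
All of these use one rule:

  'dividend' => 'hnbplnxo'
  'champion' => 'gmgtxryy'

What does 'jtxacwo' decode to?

In dividend: d→h is +4, i→n is +5, v→b is +6, i→p is +7 — the shift increases by 1 each position. Each letter shifts forward by (position + 4), i.e. 4, 5, 6, … — the shift grows by one for each successive letter.
Undoing it on jtxacwo: j−4=f, t−5=o, x−6=r, a−7=t, c−8=u, w−9=n, o−10=e.

fortune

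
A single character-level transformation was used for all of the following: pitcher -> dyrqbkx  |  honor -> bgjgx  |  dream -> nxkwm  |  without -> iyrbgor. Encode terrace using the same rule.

rkxxwqk

p(15)→d(3) and i(8)→y(24) fit y≡23x+22 (mod 26); the inverse of 23 mod 26 is 17. Treating letters as 0–25, the rule is x ↦ 23x + 22 (mod 26).
For terrace: t(19)→23·19+22≡17=r; e(4)→23·4+22≡10=k; r(17)→23·17+22≡23=x; r(17)→23·17+22≡23=x; a(0)→23·0+22≡22=w; c(2)→23·2+22≡16=q; e(4)→23·4+22≡10=k (all mod 26).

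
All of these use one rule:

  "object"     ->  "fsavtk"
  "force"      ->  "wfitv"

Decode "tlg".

Compare letters: o→f is +17, b→s is +17, j→a is +17 — a constant shift. Each letter is shifted forward by 17 in the alphabet (a Caesar shift of +17).
Reversing it on tlg: t−17=c, l−17=u, g−17=p.

cup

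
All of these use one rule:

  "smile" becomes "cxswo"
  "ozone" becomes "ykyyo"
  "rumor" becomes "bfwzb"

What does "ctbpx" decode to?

Shifts by position in smile: pos 0: s→c (+10), pos 1: m→x (+11), pos 2: i→s (+10), pos 3: l→w (+11) — repeating every 2. It's a Vigenère-style cipher with numeric key [10,11]: position i shifts by key[i mod 2].
Undoing it on ctbpx: c−10=s, t−11=i, b−10=r, p−11=e, x−10=n.

siren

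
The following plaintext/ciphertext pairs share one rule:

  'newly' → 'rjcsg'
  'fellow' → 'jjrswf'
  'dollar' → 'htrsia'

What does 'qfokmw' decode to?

In newly: n→r is +4, e→j is +5, w→c is +6, l→s is +7 — the shift increases by 1 each position. Each letter shifts forward by (position + 4), i.e. 4, 5, 6, … — the shift grows by one for each successive letter.
Decoding qfokmw: q−4=m, f−5=a, o−6=i, k−7=d, m−8=e, w−9=n.

maiden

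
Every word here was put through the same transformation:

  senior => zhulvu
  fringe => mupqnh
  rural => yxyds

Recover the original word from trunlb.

Shifts by position in senior: pos 0: s→z (+7), pos 1: e→h (+3), pos 2: n→u (+7), pos 3: i→l (+3) — repeating every 2. A repeating key of period 2 is used — shifts +7, +3 over and over.
Undoing it on trunlb: t−7=m, r−3=o, u−7=n, n−3=k, l−7=e, b−3=y.

monkey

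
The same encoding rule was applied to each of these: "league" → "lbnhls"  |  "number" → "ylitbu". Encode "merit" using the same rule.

apylt

The output letters match the input read backwards, each shifted +7: league reversed is eugael. Read the word backwards and shift each letter +7.
On merit: reverse → tirem; then shift: t+7=a, i+7=p, r+7=y, e+7=l, m+7=t.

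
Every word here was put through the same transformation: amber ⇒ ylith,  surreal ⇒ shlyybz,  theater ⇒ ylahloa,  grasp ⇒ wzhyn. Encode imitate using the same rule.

lahaptp

The word is reversed, then every letter is shifted forward by 7.
On imitate: reverse → etatimi; then shift: e+7=l, t+7=a, a+7=h, t+7=a, i+7=p, m+7=t, i+7=p.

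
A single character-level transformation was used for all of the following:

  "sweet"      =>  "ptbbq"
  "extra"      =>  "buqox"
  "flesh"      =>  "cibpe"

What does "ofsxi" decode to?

rival

Every letter moves 23 places later in the alphabet, wrapping around z→a.
Undoing it on ofsxi: o−23=r, f−23=i, s−23=v, x−23=a, i−23=l.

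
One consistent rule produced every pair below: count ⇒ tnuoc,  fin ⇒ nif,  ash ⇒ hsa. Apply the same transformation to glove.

evolg

The output letters match the input read backwards: count reversed is tnuoc. The word is simply reversed.
Applying it to glove: reverse → evolg.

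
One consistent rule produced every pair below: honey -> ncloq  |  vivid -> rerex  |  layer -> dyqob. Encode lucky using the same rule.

h(7)→n(13) and o(14)→c(2) fit y≡17x+24 (mod 26); the inverse of 17 mod 26 is 23. Each letter's alphabet position (a=0..z=25) is mapped through 17·x+24 mod 26 — an affine cipher.
On lucky: l(11)→17·11+24≡3=d; u(20)→17·20+24≡0=a; c(2)→17·2+24≡6=g; k(10)→17·10+24≡12=m; y(24)→17·24+24≡16=q (all mod 26).

dagmq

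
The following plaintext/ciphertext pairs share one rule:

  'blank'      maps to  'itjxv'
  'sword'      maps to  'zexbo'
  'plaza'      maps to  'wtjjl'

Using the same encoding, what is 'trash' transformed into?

azjcs

In blank: b→i is +7, l→t is +8, a→j is +9, n→x is +10 — the shift increases by 1 each position. Each letter shifts forward by (position + 7), i.e. 7, 8, 9, … — the shift grows by one for each successive letter.
On trash: t+7=a, r+8=z, a+9=j, s+10=c, h+11=s.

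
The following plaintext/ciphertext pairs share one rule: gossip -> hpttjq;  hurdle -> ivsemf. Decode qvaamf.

Each letter is shifted forward by 1 in the alphabet (a Caesar shift of +1).
Decoding qvaamf: q−1=p, v−1=u, a−1=z, a−1=z, m−1=l, f−1=e.

puzzle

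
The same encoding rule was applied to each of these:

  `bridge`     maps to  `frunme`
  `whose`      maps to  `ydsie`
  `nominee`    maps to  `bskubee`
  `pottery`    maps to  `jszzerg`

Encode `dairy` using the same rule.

b(1)→f(5) and r(17)→r(17) fit y≡17x+14 (mod 26); the inverse of 17 mod 26 is 23. This is an affine cipher: with a=0,…,z=25, each position x becomes (17x+14) mod 26.
On dairy: d(3)→17·3+14≡13=n; a(0)→17·0+14≡14=o; i(8)→17·8+14≡20=u; r(17)→17·17+14≡17=r; y(24)→17·24+14≡6=g (all mod 26).

nourg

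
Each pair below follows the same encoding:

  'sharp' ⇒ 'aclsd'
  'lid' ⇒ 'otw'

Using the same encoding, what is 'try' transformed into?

jce

Read the word backwards and shift each letter +11.
On try: reverse → yrt; then shift: y+11=j, r+11=c, t+11=e.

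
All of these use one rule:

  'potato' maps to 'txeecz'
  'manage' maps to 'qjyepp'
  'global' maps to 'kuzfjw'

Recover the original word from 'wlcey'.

Shifts by position in potato: pos 0: p→t (+4), pos 1: o→x (+9), pos 2: t→e (+11), pos 3: a→e (+4), pos 4: t→c (+9), pos 5: o→z (+11) — repeating every 3. The shifts repeat in a cycle of length 3: positions 0,1,… shift by +4, +9, +11, then the pattern repeats.
Decoding wlcey: w−4=s, l−9=c, c−11=r, e−4=a, y−9=p.

scrap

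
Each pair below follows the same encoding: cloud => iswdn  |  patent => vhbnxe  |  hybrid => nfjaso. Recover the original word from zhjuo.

In cloud: c→i is +6, l→s is +7, o→w is +8, u→d is +9 — the shift increases by 1 each position. The shift increases by 1 at each position, starting from +6: 6, 7, 8, ….
Reversing it on zhjuo: z−6=t, h−7=a, j−8=b, u−9=l, o−10=e.

table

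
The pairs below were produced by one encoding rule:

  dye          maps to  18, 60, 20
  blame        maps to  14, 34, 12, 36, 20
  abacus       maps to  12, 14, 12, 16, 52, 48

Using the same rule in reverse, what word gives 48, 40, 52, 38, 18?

Each letter becomes 2×(its alphabet position, a=1..z=26) + 10.
Undoing it on 48, 40, 52, 38, 18: 48→(48−10)÷2=19=s, 40→(40−10)÷2=15=o, 52→(52−10)÷2=21=u, 38→(38−10)÷2=14=n, 18→(18−10)÷2=4=d.

sound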